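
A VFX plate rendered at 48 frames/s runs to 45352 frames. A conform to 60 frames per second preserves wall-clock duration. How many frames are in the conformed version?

56690 frames

Target frames = source frames × (target rate / source rate) = 45352 × (60)/(48) = 45352 × 5/4 = 56690.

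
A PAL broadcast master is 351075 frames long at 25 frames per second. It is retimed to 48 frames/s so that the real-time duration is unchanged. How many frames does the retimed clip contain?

Target frames = source frames × (target rate / source rate) = 351075 × (48)/(25) = 351075 × 48/25 = 674064.

674064 frames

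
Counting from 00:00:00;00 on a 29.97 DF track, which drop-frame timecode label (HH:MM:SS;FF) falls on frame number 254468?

02:21:30;22

Ten DF minutes hold 17982 frames, so frame 254468 lies in block 14 (frames 251748–269729) with 2720 frames into that block.
The block's first minute is 1800 frames and the rest 1798 each; 2720 frames reaches minute 1, so 14 × 18 + 1 × 2 = 254 labels have been skipped so far.
Adding those back, label number 254468 + 254 = 254722 at 30 labels/s is 8490 s + 22 f = 2 h 21 min 30 s frame 22, i.e. 02:21:30;22.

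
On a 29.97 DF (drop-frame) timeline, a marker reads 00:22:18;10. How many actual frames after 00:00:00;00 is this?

Complete 10-minute blocks: 2, each 17982 frames → 35964.
Remaining 2 whole minutes in the current block: 1800 + 1 × 1798 = 3598 frames.
Within the current minute: 18 × 30 + 10 − 2 = 548 (labels ;00/;01 skipped at this minute). Total = 35964 + 3598 + 548 = 40110.

40110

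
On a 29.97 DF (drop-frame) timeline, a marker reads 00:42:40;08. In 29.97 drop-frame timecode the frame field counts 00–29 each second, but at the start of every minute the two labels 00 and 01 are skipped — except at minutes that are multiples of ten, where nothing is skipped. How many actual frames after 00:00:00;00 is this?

76732

Complete 10-minute blocks: 4, each 17982 frames → 71928.
Remaining 2 whole minutes in the current block: 1800 + 1 × 1798 = 3598 frames.
Within the current minute: 40 × 30 + 8 − 2 = 1206 (labels ;00/;01 skipped at this minute). Total = 71928 + 3598 + 1206 = 76732.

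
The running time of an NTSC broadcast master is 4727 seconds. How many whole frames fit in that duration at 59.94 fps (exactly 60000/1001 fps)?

283336 frames

Frames = 4727 × 60000/1001 = 283620000/1001 ≈ 283336.6633.
Complete frames: 283336.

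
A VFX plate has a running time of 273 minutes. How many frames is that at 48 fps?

786240 frames

273 min = 16380 s.
Frames = 16380 × 48 = 786240.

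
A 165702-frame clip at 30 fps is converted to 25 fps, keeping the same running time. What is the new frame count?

138085 frames

Target frames = source frames × (target rate / source rate) = 165702 × (25)/(30) = 165702 × 5/6 = 138085.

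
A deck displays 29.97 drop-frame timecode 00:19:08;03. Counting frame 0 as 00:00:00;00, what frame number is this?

34407

As if non-drop at 30 labels/s: (0 × 3600 + 19 × 60 + 8) × 30 + 3 = 34443.
Minute boundaries passed: 19; those not divisible by 10: 19 − 1 = 18; dropped labels = 2 × 18 = 36.
Actual frame index = 34443 − 36 = 34407.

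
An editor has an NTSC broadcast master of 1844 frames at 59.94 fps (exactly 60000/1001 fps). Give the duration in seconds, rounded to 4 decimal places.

Running time = 1844 × 1001/60000 = 461461/15000 s ≈ 30.7641 s.

30.7641 seconds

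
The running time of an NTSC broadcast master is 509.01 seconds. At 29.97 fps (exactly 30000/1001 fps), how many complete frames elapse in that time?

Frames = 509.01 × 30000/1001 = 15270300/1001 ≈ 15255.0450.
Complete frames: 15255.

15255 frames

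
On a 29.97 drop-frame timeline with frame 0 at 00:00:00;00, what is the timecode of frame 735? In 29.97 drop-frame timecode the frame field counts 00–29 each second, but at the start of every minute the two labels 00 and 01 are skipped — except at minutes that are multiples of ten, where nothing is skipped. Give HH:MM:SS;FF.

00:00:24;15

Each 10-minute DF block holds 10 × 60 × 30 − 9 × 2 = 17982 frames. 735 ÷ 17982 → 0 full blocks, remainder 735.
Within the partial block the first minute is 1800 frames and each further minute 1798, so 0 further minute boundaries passed. Total skipped labels = 18 × 0 + 2 × 0 = 0.
Non-drop label index = 735 + 0 = 735; at 30 labels/s that is 00:00:24:15, i.e. DF 00:00:24;15.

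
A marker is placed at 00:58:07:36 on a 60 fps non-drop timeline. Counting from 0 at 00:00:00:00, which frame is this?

frame 209256

Total seconds to the label: (0 × 3600 + 58 × 60 + 7) = 3487.
Frame index = 3487 × 60 + 36 = 209256.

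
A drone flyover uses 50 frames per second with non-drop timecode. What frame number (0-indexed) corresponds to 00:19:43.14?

frame 59164

Total seconds to the label: (0 × 3600 + 19 × 60 + 43) = 1183.
Frame index = 1183 × 50 + 14 = 59164.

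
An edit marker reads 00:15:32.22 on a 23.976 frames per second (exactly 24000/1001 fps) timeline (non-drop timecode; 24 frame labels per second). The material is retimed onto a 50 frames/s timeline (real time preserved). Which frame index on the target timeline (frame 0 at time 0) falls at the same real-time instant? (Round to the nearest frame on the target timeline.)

frame 46692

Source frame index: (0×3600 + 15×60 + 32) × 24 + 22 = 22390.
Real time: 22390 / (24000/1001) = 2241239/2400 s.
Target frame: (2241239/2400) × (50) = 2241239/48 ≈ 46692.479 → 46692.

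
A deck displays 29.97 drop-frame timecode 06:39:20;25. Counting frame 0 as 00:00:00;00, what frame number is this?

As if non-drop at 30 labels/s: (6 × 3600 + 39 × 60 + 20) × 30 + 25 = 718825.
Minute boundaries passed: 399; those not divisible by 10: 399 − 39 = 360; dropped labels = 2 × 360 = 720.
Actual frame index = 718825 − 720 = 718105.

718105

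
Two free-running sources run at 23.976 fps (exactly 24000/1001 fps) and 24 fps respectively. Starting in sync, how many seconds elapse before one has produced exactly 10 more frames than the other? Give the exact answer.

5005/12 seconds

The gap grows by |24 − 24000/1001| = 24/1001 frames per second.
Time for a 10-frame gap: 10 ÷ (24/1001) = 5005/12 s.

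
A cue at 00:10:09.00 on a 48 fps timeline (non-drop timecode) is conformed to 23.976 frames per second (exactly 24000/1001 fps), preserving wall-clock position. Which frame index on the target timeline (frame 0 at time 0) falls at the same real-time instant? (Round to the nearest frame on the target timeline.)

Source frame index: (0×3600 + 10×60 + 9) × 48 + 0 = 29232.
Real time: 29232 / (48) = 609 s.
Target frame: (609) × (24000/1001) = 2088000/143 ≈ 14601.399 → 14601.

frame 14601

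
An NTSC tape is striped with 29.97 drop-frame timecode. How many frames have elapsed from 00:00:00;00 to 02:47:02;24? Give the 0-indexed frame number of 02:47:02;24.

300382

As if non-drop at 30 labels/s: (2 × 3600 + 47 × 60 + 2) × 30 + 24 = 300684.
Minute boundaries passed: 167; those not divisible by 10: 167 − 16 = 151; dropped labels = 2 × 151 = 302.
Actual frame index = 300684 − 302 = 300382.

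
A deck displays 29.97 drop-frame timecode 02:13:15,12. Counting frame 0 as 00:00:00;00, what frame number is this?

239622

As if non-drop at 30 labels/s: (2 × 3600 + 13 × 60 + 15) × 30 + 12 = 239862.
Minute boundaries passed: 133; those not divisible by 10: 133 − 13 = 120; dropped labels = 2 × 120 = 240.
Actual frame index = 239862 − 240 = 239622.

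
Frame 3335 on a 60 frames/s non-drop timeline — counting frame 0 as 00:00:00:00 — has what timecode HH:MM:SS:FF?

3335 ÷ 60 = 55 full seconds, remainder 35 frames.
55 s = 0 h 0 min 55 s.
Timecode: 00:00:55:35.

00:00:55:35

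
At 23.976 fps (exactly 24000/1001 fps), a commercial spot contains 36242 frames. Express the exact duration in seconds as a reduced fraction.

18139121/12000 seconds

Running time = 36242 ÷ (24000/1001) = 36242 × 1001/24000 = 18139121/12000 s.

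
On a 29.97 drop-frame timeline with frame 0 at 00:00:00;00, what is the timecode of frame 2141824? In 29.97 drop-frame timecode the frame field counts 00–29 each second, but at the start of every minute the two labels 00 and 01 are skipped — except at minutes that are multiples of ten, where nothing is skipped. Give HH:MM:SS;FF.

Each 10-minute DF block holds 10 × 60 × 30 − 9 × 2 = 17982 frames. 2141824 ÷ 17982 → 119 full blocks, remainder 1966.
Within the partial block the first minute is 1800 frames and each further minute 1798, so 1 further minute boundary passed. Total skipped labels = 18 × 119 + 2 × 1 = 2144.
Non-drop label index = 2141824 + 2144 = 2143968; at 30 labels/s that is 19:51:05:18, i.e. DF 19:51:05;18.

19:51:05;18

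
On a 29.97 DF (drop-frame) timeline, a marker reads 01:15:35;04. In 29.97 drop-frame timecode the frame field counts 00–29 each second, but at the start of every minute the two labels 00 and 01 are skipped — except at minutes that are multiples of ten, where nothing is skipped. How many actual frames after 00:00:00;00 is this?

135918

Complete 10-minute blocks: 7, each 17982 frames → 125874.
Remaining 5 whole minutes in the current block: 1800 + 4 × 1798 = 8992 frames.
Within the current minute: 35 × 30 + 4 − 2 = 1052 (labels ;00/;01 skipped at this minute). Total = 125874 + 8992 + 1052 = 135918.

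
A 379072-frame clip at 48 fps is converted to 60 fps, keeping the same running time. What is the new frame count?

Target frames = source frames × (target rate / source rate) = 379072 × (60)/(48) = 379072 × 5/4 = 473840.

473840 frames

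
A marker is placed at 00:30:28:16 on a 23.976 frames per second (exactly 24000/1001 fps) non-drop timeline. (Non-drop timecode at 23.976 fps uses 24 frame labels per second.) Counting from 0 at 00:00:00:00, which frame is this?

Total seconds to the label: (0 × 3600 + 30 × 60 + 28) = 1828.
Frame index = 1828 × 24 + 16 = 43888.

43888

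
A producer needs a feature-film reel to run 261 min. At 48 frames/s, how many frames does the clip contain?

261 min = 15660 s.
Frames = 15660 × 48 = 751680.

751680 frames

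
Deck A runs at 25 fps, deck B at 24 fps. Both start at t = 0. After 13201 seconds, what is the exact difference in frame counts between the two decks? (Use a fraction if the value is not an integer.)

13201 frames

A emits 25 × 13201 = 330025 frames; B emits 24 × 13201 = 316824.
Difference = 13201 frames; B is behind A.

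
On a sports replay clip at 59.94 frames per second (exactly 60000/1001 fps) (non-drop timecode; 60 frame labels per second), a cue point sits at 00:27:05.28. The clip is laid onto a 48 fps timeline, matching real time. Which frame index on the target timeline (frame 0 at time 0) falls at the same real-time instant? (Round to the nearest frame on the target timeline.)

Source frame index: (0×3600 + 27×60 + 5) × 60 + 28 = 97528.
Real time: 97528 / (60000/1001) = 12203191/7500 s.
Target frame: (12203191/7500) × (48) = 48812764/625 ≈ 78100.422 → 78100.

frame 78100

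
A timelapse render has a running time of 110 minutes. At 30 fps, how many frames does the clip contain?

110 min = 6600 s.
Frames = 6600 × 30 = 198000.

198000 frames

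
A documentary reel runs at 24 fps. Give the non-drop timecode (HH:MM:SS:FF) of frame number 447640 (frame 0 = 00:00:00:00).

05:10:51:16

447640 ÷ 24 = 18651 full seconds, remainder 16 frames.
18651 s = 5 h 10 min 51 s.
Timecode: 05:10:51:16.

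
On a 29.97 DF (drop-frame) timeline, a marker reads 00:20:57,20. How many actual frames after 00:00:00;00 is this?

As if non-drop at 30 labels/s: (0 × 3600 + 20 × 60 + 57) × 30 + 20 = 37730.
Minute boundaries passed: 20; those not divisible by 10: 20 − 2 = 18; dropped labels = 2 × 18 = 36.
Actual frame index = 37730 − 36 = 37694.

37694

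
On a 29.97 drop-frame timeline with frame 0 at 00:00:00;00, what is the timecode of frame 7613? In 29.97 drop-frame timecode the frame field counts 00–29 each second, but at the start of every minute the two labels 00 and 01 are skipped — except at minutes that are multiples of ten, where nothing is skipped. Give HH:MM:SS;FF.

Ten DF minutes hold 17982 frames, so frame 7613 lies in block 0 (frames 0–17981) with 7613 frames into that block.
The block's first minute is 1800 frames and the rest 1798 each; 7613 frames reaches minute 4, so 0 × 18 + 4 × 2 = 8 labels have been skipped so far.
Adding those back, label number 7613 + 8 = 7621 at 30 labels/s is 254 s + 1 f = 0 h 4 min 14 s frame 1, i.e. 00:04:14;01.

00:04:14;01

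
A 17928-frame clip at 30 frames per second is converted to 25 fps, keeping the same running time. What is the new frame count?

14940 frames

Target frames = source frames × (target rate / source rate) = 17928 × (25)/(30) = 17928 × 5/6 = 14940.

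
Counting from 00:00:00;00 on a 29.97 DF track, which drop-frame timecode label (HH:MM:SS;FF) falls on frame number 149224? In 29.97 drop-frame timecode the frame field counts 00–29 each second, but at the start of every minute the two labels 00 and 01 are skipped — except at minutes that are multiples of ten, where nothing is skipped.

01:22:59;02

Each 10-minute DF block holds 10 × 60 × 30 − 9 × 2 = 17982 frames. 149224 ÷ 17982 → 8 full blocks, remainder 5368.
Within the partial block the first minute is 1800 frames and each further minute 1798, so 2 further minute boundaries passed. Total skipped labels = 18 × 8 + 2 × 2 = 148.
Non-drop label index = 149224 + 148 = 149372; at 30 labels/s that is 01:22:59:02, i.e. DF 01:22:59;02.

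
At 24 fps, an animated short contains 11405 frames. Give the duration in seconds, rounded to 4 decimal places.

475.2083 seconds

Running time = 11405 × 1/24 = 11405/24 s ≈ 475.2083 s.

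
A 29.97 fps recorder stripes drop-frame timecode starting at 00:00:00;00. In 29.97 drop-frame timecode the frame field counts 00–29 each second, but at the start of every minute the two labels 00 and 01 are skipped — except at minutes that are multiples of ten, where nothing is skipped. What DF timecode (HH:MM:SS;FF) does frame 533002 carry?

Ten DF minutes hold 17982 frames, so frame 533002 lies in block 29 (frames 521478–539459) with 11524 frames into that block.
The block's first minute is 1800 frames and the rest 1798 each; 11524 frames reaches minute 6, so 29 × 18 + 6 × 2 = 534 labels have been skipped so far.
Adding those back, label number 533002 + 534 = 533536 at 30 labels/s is 17784 s + 16 f = 4 h 56 min 24 s frame 16, i.e. 04:56:24;16.

04:56:24;16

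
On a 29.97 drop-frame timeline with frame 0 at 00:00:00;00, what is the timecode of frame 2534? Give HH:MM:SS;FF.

Ten DF minutes hold 17982 frames, so frame 2534 lies in block 0 (frames 0–17981) with 2534 frames into that block.
The block's first minute is 1800 frames and the rest 1798 each; 2534 frames reaches minute 1, so 0 × 18 + 1 × 2 = 2 labels have been skipped so far.
Adding those back, label number 2534 + 2 = 2536 at 30 labels/s is 84 s + 16 f = 0 h 1 min 24 s frame 16, i.e. 00:01:24;16.

00:01:24;16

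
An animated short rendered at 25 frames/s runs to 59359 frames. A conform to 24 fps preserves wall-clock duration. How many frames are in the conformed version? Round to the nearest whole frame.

Frames at target rate = 59359 × (24) / (25) = 1424616/25 ≈ 56984.640.
Nearest whole frame: 56985.

56985 frames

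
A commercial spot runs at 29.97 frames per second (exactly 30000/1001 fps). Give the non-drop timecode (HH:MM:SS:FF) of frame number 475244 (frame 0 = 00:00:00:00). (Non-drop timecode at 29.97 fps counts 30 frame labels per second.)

475244 ÷ 30 = 15841 full seconds, remainder 14 frames.
15841 s = 4 h 24 min 1 s.
Timecode: 04:24:01:14.

04:24:01:14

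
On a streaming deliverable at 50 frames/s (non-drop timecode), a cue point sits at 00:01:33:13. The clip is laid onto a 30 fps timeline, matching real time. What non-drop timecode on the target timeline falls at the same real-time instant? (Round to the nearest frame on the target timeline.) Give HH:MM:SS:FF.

00:01:33:08

Source frame index: (0×3600 + 1×60 + 33) × 50 + 13 = 4663.
Real time: 4663 / (50) = 4663/50 s.
Target frame: (4663/50) × (30) = 13989/5 ≈ 2797.800 → 2798.
At 30 labels/s: frame 2798 → 00:01:33:08.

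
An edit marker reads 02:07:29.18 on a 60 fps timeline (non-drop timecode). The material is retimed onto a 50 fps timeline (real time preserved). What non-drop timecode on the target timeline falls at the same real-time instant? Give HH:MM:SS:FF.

02:07:29:15

Source frame index: (2×3600 + 7×60 + 29) × 60 + 18 = 458958.
Real time: 458958 / (60) = 76493/10 s.
Target frame: (76493/10) × (50) = 382465.
At 50 labels/s: frame 382465 → 02:07:29:15.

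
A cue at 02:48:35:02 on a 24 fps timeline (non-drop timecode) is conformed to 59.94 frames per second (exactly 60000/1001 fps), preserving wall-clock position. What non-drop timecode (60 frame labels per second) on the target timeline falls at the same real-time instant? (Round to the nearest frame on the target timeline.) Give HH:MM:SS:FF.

Source frame index: (2×3600 + 48×60 + 35) × 24 + 2 = 242762.
Real time: 242762 / (24) = 121381/12 s.
Target frame: (121381/12) × (60000/1001) = 46685000/77 ≈ 606298.701 → 606299.
At 60 labels/s: frame 606299 → 02:48:24:59.

02:48:24:59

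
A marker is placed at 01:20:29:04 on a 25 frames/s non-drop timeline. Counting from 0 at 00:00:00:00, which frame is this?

120729

Total seconds to the label: (1 × 3600 + 20 × 60 + 29) = 4829.
Frame index = 4829 × 25 + 4 = 120729.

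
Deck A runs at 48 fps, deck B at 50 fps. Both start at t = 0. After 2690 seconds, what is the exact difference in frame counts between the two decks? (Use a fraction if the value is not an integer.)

5380 frames

A emits 48 × 2690 = 129120 frames; B emits 50 × 2690 = 134500.
Difference = 5380 frames; B is ahead of A.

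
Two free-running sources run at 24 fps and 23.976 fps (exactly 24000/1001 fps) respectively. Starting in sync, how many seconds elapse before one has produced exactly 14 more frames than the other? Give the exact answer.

7007/12 seconds

The gap grows by |24000/1001 − 24| = 24/1001 frames per second.
Time for a 14-frame gap: 14 ÷ (24/1001) = 7007/12 s.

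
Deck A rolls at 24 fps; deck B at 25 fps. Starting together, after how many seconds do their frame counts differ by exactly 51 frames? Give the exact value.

The gap grows by |25 − 24| = 1 frame per second.
Time for a 51-frame gap: 51 ÷ (1) = 51 s.

51 seconds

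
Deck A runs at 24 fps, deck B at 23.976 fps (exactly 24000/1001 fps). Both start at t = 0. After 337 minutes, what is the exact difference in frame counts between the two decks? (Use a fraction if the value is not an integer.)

485280/1001 frames

337 min = 20220 s.
A emits 24 × 20220 = 485280 frames; B emits 24000/1001 × 20220 = 485280000/1001.
Difference = 485280/1001 frames (≈ 484.7952); B is behind A.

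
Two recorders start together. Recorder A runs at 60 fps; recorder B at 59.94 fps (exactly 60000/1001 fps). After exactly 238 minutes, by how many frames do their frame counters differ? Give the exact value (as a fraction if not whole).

238 min = 14280 s.
A emits 60 × 14280 = 856800 frames; B emits 60000/1001 × 14280 = 122400000/143.
Difference = 122400/143 frames (≈ 855.9441); B is behind A.

122400/143 frames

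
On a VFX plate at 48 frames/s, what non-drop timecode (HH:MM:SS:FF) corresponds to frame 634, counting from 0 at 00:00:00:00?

00:00:13:10

634 ÷ 48 = 13 full seconds, remainder 10 frames.
13 s = 0 h 0 min 13 s.
Timecode: 00:00:13:10.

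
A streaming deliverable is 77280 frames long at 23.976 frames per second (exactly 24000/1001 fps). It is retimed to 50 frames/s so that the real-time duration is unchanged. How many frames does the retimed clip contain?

Target frames = source frames × (target rate / source rate) = 77280 × (50)/(24000/1001) = 77280 × 1001/480 = 161161.

161161 frames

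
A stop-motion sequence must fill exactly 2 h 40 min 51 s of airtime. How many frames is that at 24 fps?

2 h 40 min 51 s = 9651 s.
Frames = 9651 × 24 = 231624.

231624 frames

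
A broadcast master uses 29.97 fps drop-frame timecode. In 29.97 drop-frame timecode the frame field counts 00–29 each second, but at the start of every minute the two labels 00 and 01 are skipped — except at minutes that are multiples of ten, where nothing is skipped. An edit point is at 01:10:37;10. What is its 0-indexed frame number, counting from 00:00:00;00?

126994

As if non-drop at 30 labels/s: (1 × 3600 + 10 × 60 + 37) × 30 + 10 = 127120.
Minute boundaries passed: 70; those not divisible by 10: 70 − 7 = 63; dropped labels = 2 × 63 = 126.
Actual frame index = 127120 − 126 = 126994.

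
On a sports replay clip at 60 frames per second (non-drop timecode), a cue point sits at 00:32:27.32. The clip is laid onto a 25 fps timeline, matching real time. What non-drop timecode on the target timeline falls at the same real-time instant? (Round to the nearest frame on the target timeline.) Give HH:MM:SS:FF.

Source frame index: (0×3600 + 32×60 + 27) × 60 + 32 = 116852.
Real time: 116852 / (60) = 29213/15 s.
Target frame: (29213/15) × (25) = 146065/3 ≈ 48688.333 → 48688.
At 25 labels/s: frame 48688 → 00:32:27:13.

00:32:27:13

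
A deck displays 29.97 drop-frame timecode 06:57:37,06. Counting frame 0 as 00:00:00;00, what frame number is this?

750964

Complete 10-minute blocks: 41, each 17982 frames → 737262.
Remaining 7 whole minutes in the current block: 1800 + 6 × 1798 = 12588 frames.
Within the current minute: 37 × 30 + 6 − 2 = 1114 (labels ;00/;01 skipped at this minute). Total = 737262 + 12588 + 1114 = 750964.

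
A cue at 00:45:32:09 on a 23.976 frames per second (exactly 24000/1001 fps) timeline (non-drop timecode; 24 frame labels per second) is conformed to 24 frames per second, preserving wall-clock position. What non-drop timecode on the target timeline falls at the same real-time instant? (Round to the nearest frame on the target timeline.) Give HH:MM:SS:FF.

Source frame index: (0×3600 + 45×60 + 32) × 24 + 9 = 65577.
Real time: 65577 / (24000/1001) = 21880859/8000 s.
Target frame: (21880859/8000) × (24) = 65642577/1000 ≈ 65642.577 → 65643.
At 24 labels/s: frame 65643 → 00:45:35:03.

00:45:35:03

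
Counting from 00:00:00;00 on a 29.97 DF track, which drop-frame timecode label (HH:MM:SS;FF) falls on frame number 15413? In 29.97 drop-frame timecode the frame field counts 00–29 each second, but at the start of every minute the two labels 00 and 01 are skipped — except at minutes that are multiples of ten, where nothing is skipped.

Each 10-minute DF block holds 10 × 60 × 30 − 9 × 2 = 17982 frames. 15413 ÷ 17982 → 0 full blocks, remainder 15413.
Within the partial block the first minute is 1800 frames and each further minute 1798, so 8 further minute boundaries passed. Total skipped labels = 18 × 0 + 2 × 8 = 16.
Non-drop label index = 15413 + 16 = 15429; at 30 labels/s that is 00:08:34:09, i.e. DF 00:08:34;09.

00:08:34;09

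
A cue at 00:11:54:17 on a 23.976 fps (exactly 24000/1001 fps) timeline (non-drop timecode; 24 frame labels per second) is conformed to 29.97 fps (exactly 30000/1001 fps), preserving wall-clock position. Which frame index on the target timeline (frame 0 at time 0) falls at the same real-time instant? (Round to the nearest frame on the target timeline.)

Source frame index: (0×3600 + 11×60 + 54) × 24 + 17 = 17153.
Real time: 17153 / (24000/1001) = 17170153/24000 s.
Target frame: (17170153/24000) × (30000/1001) = 85765/4 ≈ 21441.250 → 21441.

frame 21441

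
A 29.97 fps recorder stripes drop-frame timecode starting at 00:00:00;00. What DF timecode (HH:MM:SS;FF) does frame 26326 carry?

00:14:38;12

Ten DF minutes hold 17982 frames, so frame 26326 lies in block 1 (frames 17982–35963) with 8344 frames into that block.
The block's first minute is 1800 frames and the rest 1798 each; 8344 frames reaches minute 4, so 1 × 18 + 4 × 2 = 26 labels have been skipped so far.
Adding those back, label number 26326 + 26 = 26352 at 30 labels/s is 878 s + 12 f = 0 h 14 min 38 s frame 12, i.e. 00:14:38;12.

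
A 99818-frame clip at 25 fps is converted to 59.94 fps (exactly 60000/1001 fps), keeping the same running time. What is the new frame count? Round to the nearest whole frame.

Frames at target rate = 99818 × (60000/1001) / (25) = 239563200/1001 ≈ 239323.876.
Nearest whole frame: 239324.

239324 frames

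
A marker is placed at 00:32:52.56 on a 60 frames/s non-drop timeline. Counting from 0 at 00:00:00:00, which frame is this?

118376

Total seconds to the label: (0 × 3600 + 32 × 60 + 52) = 1972.
Frame index = 1972 × 60 + 56 = 118376.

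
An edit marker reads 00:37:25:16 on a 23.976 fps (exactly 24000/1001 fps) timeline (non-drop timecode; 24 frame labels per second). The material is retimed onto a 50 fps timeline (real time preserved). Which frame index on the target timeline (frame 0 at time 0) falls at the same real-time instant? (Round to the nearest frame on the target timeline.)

Source frame index: (0×3600 + 37×60 + 25) × 24 + 16 = 53896.
Real time: 53896 / (24000/1001) = 6743737/3000 s.
Target frame: (6743737/3000) × (50) = 6743737/60 ≈ 112395.617 → 112396.

frame 112396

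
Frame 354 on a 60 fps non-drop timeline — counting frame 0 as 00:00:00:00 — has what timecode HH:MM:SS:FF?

354 ÷ 60 = 5 full seconds, remainder 54 frames.
5 s = 0 h 0 min 5 s.
Timecode: 00:00:05:54.

00:00:05:54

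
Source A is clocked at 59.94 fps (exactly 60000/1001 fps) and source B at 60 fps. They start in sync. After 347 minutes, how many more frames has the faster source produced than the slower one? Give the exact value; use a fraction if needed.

347 min = 20820 s.
A emits 60000/1001 × 20820 = 1249200000/1001 frames; B emits 60 × 20820 = 1249200.
Difference = 1249200/1001 frames (≈ 1247.9520); B is ahead of A.

1249200/1001 frames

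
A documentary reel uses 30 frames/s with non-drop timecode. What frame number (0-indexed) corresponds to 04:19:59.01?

Total seconds to the label: (4 × 3600 + 19 × 60 + 59) = 15599.
Frame index = 15599 × 30 + 1 = 467971.

467971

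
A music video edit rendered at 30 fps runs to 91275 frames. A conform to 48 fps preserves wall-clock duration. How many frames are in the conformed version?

146040 frames

Target frames = source frames × (target rate / source rate) = 91275 × (48)/(30) = 91275 × 8/5 = 146040.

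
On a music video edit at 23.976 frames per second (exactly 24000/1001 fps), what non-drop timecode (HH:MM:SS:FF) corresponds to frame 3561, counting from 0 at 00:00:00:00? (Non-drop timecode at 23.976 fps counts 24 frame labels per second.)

00:02:28:09

3561 ÷ 24 = 148 full seconds, remainder 9 frames.
148 s = 0 h 2 min 28 s.
Timecode: 00:02:28:09.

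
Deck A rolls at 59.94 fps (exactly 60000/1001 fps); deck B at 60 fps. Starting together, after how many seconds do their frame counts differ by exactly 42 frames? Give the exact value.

700.7 seconds

The gap grows by |60 − 60000/1001| = 60/1001 frames per second.
Time for a 42-frame gap: 42 ÷ (60/1001) = 700.7 s.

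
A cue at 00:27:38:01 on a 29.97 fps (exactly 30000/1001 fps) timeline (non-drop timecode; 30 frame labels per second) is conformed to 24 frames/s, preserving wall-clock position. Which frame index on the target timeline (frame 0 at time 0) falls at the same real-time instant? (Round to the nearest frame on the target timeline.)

frame 39833

Source frame index: (0×3600 + 27×60 + 38) × 30 + 1 = 49741.
Real time: 49741 / (30000/1001) = 49790741/30000 s.
Target frame: (49790741/30000) × (24) = 49790741/1250 ≈ 39832.593 → 39833.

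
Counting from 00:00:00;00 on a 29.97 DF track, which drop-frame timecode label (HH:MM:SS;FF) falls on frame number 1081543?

Each 10-minute DF block holds 10 × 60 × 30 − 9 × 2 = 17982 frames. 1081543 ÷ 17982 → 60 full blocks, remainder 2623.
Within the partial block the first minute is 1800 frames and each further minute 1798, so 1 further minute boundary passed. Total skipped labels = 18 × 60 + 2 × 1 = 1082.
Non-drop label index = 1081543 + 1082 = 1082625; at 30 labels/s that is 10:01:27:15, i.e. DF 10:01:27;15.

10:01:27;15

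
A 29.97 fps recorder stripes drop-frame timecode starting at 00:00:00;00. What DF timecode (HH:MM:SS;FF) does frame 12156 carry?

00:06:45;18

Each 10-minute DF block holds 10 × 60 × 30 − 9 × 2 = 17982 frames. 12156 ÷ 17982 → 0 full blocks, remainder 12156.
Within the partial block the first minute is 1800 frames and each further minute 1798, so 6 further minute boundaries passed. Total skipped labels = 18 × 0 + 2 × 6 = 12.
Non-drop label index = 12156 + 12 = 12168; at 30 labels/s that is 00:06:45:18, i.e. DF 00:06:45;18.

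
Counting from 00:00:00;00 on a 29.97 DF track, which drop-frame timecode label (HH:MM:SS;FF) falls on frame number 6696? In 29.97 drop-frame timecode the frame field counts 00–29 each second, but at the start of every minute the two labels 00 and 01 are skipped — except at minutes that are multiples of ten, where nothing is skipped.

00:03:43;12

Each 10-minute DF block holds 10 × 60 × 30 − 9 × 2 = 17982 frames. 6696 ÷ 17982 → 0 full blocks, remainder 6696.
Within the partial block the first minute is 1800 frames and each further minute 1798, so 3 further minute boundaries passed. Total skipped labels = 18 × 0 + 2 × 3 = 6.
Non-drop label index = 6696 + 6 = 6702; at 30 labels/s that is 00:03:43:12, i.e. DF 00:03:43;12.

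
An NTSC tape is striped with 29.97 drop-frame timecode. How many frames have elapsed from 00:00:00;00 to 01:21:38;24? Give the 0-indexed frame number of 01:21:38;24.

146818

Complete 10-minute blocks: 8, each 17982 frames → 143856.
Remaining 1 whole minute in the current block: 1800 + 0 × 1798 = 1800 frames.
Within the current minute: 38 × 30 + 24 − 2 = 1162 (labels ;00/;01 skipped at this minute). Total = 143856 + 1800 + 1162 = 146818.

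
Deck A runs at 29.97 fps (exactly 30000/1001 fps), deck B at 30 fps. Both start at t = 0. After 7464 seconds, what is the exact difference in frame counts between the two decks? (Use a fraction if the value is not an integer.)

A emits 30000/1001 × 7464 = 223920000/1001 frames; B emits 30 × 7464 = 223920.
Difference = 223920/1001 frames (≈ 223.6963); B is ahead of A.

223920/1001 frames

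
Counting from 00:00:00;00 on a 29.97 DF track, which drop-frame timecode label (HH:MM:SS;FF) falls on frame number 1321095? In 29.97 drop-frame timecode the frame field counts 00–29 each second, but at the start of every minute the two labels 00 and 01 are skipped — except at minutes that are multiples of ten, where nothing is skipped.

12:14:40;17

Ten DF minutes hold 17982 frames, so frame 1321095 lies in block 73 (frames 1312686–1330667) with 8409 frames into that block.
The block's first minute is 1800 frames and the rest 1798 each; 8409 frames reaches minute 4, so 73 × 18 + 4 × 2 = 1322 labels have been skipped so far.
Adding those back, label number 1321095 + 1322 = 1322417 at 30 labels/s is 44080 s + 17 f = 12 h 14 min 40 s frame 17, i.e. 12:14:40;17.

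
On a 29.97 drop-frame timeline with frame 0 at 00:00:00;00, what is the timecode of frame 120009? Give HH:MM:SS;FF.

01:06:44;09

Each 10-minute DF block holds 10 × 60 × 30 − 9 × 2 = 17982 frames. 120009 ÷ 17982 → 6 full blocks, remainder 12117.
Within the partial block the first minute is 1800 frames and each further minute 1798, so 6 further minute boundaries passed. Total skipped labels = 18 × 6 + 2 × 6 = 120.
Non-drop label index = 120009 + 120 = 120129; at 30 labels/s that is 01:06:44:09, i.e. DF 01:06:44;09.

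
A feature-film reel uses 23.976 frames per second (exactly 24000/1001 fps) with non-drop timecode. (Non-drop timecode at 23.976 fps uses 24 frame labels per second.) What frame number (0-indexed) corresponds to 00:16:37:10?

Total seconds to the label: (0 × 3600 + 16 × 60 + 37) = 997.
Frame index = 997 × 24 + 10 = 23938.

23938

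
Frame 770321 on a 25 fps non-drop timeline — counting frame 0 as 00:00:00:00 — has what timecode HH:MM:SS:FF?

08:33:32:21

770321 ÷ 25 = 30812 full seconds, remainder 21 frames.
30812 s = 8 h 33 min 32 s.
Timecode: 08:33:32:21.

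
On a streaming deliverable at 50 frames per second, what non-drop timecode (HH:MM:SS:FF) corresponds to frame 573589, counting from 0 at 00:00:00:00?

573589 ÷ 50 = 11471 full seconds, remainder 39 frames.
11471 s = 3 h 11 min 11 s.
Timecode: 03:11:11:39.

03:11:11:39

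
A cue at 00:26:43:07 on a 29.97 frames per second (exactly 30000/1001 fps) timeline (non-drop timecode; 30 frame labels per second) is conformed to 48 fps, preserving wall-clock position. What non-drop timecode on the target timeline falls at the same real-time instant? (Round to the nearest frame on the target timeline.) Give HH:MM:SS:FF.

00:26:44:40

Source frame index: (0×3600 + 26×60 + 43) × 30 + 7 = 48097.
Real time: 48097 / (30000/1001) = 48145097/30000 s.
Target frame: (48145097/30000) × (48) = 48145097/625 ≈ 77032.155 → 77032.
At 48 labels/s: frame 77032 → 00:26:44:40.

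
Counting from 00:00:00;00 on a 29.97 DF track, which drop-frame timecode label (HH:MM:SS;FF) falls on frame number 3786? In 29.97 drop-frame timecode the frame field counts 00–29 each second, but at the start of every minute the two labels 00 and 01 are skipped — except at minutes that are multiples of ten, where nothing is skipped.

Ten DF minutes hold 17982 frames, so frame 3786 lies in block 0 (frames 0–17981) with 3786 frames into that block.
The block's first minute is 1800 frames and the rest 1798 each; 3786 frames reaches minute 2, so 0 × 18 + 2 × 2 = 4 labels have been skipped so far.
Adding those back, label number 3786 + 4 = 3790 at 30 labels/s is 126 s + 10 f = 0 h 2 min 6 s frame 10, i.e. 00:02:06;10.

00:02:06;10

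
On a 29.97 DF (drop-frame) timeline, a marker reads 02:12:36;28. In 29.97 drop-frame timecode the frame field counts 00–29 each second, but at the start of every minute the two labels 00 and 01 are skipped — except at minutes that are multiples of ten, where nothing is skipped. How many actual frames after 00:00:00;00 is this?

238470

As if non-drop at 30 labels/s: (2 × 3600 + 12 × 60 + 36) × 30 + 28 = 238708.
Minute boundaries passed: 132; those not divisible by 10: 132 − 13 = 119; dropped labels = 2 × 119 = 238.
Actual frame index = 238708 − 238 = 238470.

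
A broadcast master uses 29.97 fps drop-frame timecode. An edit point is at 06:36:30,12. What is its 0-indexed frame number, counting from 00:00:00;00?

As if non-drop at 30 labels/s: (6 × 3600 + 36 × 60 + 30) × 30 + 12 = 713712.
Minute boundaries passed: 396; those not divisible by 10: 396 − 39 = 357; dropped labels = 2 × 357 = 714.
Actual frame index = 713712 − 714 = 712998.

712998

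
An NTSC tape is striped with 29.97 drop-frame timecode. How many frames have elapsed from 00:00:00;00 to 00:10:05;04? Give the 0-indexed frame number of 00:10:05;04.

Complete 10-minute blocks: 1, each 17982 frames → 17982.
Remaining 0 whole minutes in the current block: 0 frames.
Within the current minute: 5 × 30 + 4 = 154. Total = 17982 + 0 + 154 = 18136.

18136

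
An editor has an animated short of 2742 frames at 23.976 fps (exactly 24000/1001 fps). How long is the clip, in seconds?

Running time = 2742 / (24000/1001) = 114.36425 s.

114.36425 seconds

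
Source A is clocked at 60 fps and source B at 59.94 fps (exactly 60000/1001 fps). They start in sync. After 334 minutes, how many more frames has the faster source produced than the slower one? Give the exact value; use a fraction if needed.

334 min = 20040 s.
A emits 60 × 20040 = 1202400 frames; B emits 60000/1001 × 20040 = 1202400000/1001.
Difference = 1202400/1001 frames (≈ 1201.1988); B is behind A.

1202400/1001 frames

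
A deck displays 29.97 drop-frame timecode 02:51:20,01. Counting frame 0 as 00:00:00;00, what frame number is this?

Complete 10-minute blocks: 17, each 17982 frames → 305694.
Remaining 1 whole minute in the current block: 1800 + 0 × 1798 = 1800 frames.
Within the current minute: 20 × 30 + 1 − 2 = 599 (labels ;00/;01 skipped at this minute). Total = 305694 + 1800 + 599 = 308093.

308093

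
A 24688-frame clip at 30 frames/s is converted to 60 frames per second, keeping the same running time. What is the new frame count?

Frames at target rate = 24688 × (60) / (30) = 49376.

49376 frames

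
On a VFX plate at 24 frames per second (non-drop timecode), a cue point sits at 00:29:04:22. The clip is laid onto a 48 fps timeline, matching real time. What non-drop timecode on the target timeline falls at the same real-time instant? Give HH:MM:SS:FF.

00:29:04:44

Source frame index: (0×3600 + 29×60 + 4) × 24 + 22 = 41878.
Real time: 41878 / (24) = 20939/12 s.
Target frame: (20939/12) × (48) = 83756.
At 48 labels/s: frame 83756 → 00:29:04:44.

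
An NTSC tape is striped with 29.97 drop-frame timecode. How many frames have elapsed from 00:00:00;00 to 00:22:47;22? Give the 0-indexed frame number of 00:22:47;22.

40992

As if non-drop at 30 labels/s: (0 × 3600 + 22 × 60 + 47) × 30 + 22 = 41032.
Minute boundaries passed: 22; those not divisible by 10: 22 − 2 = 20; dropped labels = 2 × 20 = 40.
Actual frame index = 41032 − 40 = 40992.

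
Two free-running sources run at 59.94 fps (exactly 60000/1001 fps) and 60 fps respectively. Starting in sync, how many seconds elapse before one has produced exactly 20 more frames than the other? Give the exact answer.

1001/3 seconds

The gap grows by |60 − 60000/1001| = 60/1001 frames per second.
Time for a 20-frame gap: 20 ÷ (60/1001) = 1001/3 s.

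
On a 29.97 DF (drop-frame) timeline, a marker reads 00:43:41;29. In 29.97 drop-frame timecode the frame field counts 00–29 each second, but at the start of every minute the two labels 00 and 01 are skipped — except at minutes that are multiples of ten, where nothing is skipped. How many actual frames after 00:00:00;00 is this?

78581

As if non-drop at 30 labels/s: (0 × 3600 + 43 × 60 + 41) × 30 + 29 = 78659.
Minute boundaries passed: 43; those not divisible by 10: 43 − 4 = 39; dropped labels = 2 × 39 = 78.
Actual frame index = 78659 − 78 = 78581.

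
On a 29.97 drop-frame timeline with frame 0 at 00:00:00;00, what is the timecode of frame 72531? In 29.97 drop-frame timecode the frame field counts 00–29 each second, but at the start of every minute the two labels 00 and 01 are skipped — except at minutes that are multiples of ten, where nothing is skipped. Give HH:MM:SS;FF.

Each 10-minute DF block holds 10 × 60 × 30 − 9 × 2 = 17982 frames. 72531 ÷ 17982 → 4 full blocks, remainder 603.
Within the partial block the first minute is 1800 frames and each further minute 1798, so 0 further minute boundaries passed. Total skipped labels = 18 × 4 + 2 × 0 = 72.
Non-drop label index = 72531 + 72 = 72603; at 30 labels/s that is 00:40:20:03, i.e. DF 00:40:20;03.

00:40:20;03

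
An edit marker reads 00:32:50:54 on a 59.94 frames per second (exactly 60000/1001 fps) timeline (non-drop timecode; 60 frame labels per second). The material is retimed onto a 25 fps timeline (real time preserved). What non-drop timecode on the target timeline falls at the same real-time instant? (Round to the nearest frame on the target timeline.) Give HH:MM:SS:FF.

Source frame index: (0×3600 + 32×60 + 50) × 60 + 54 = 118254.
Real time: 118254 / (60000/1001) = 19728709/10000 s.
Target frame: (19728709/10000) × (25) = 19728709/400 ≈ 49321.772 → 49322.
At 25 labels/s: frame 49322 → 00:32:52:22.

00:32:52:22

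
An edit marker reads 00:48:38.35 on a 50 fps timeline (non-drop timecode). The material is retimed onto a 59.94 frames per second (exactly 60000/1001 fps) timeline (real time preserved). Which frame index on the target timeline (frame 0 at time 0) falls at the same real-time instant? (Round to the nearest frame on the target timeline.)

Source frame index: (0×3600 + 48×60 + 38) × 50 + 35 = 145935.
Real time: 145935 / (50) = 29187/10 s.
Target frame: (29187/10) × (60000/1001) = 175122000/1001 ≈ 174947.053 → 174947.

frame 174947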